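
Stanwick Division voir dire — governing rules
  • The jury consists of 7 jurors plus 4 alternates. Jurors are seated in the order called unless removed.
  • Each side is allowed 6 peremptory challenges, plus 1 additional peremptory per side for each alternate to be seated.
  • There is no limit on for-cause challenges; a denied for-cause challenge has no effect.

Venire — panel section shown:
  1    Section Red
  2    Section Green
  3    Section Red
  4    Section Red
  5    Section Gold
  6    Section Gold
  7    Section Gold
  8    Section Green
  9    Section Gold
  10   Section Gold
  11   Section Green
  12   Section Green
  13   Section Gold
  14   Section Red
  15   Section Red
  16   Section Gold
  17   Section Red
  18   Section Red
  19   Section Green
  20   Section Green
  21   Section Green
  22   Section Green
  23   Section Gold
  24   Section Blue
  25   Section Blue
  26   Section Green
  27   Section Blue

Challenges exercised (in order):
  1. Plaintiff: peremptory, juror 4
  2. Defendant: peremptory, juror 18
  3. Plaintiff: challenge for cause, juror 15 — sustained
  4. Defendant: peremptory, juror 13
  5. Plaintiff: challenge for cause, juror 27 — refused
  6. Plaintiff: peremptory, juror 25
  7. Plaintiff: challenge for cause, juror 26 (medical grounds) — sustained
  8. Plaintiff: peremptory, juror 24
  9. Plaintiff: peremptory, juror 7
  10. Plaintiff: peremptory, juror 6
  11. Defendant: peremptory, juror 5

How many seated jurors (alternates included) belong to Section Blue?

0

Removed: #4, #5, #6, #7, #13, #15, #18, #24, #25, #26.
Seated (11 incl. alternates): #1, #2, #3, #8, #9, #10, #11, #12, #14, #16, #17.
None of those are in Section Blue → 0.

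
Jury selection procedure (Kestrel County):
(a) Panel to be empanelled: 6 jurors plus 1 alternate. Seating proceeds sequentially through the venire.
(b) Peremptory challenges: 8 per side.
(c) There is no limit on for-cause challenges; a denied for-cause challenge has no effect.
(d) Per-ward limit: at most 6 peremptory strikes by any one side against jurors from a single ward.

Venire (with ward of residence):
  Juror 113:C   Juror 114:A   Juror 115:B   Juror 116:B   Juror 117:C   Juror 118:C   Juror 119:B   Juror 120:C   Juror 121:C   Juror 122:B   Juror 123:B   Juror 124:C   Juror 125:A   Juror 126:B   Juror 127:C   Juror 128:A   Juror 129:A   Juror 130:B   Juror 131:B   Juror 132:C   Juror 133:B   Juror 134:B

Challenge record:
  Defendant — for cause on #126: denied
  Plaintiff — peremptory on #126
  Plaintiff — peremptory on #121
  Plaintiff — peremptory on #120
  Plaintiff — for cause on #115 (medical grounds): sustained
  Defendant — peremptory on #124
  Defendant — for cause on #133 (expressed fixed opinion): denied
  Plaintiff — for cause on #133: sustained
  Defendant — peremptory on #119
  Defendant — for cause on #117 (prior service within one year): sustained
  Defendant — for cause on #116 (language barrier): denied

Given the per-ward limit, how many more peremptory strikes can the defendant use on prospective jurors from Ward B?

Defendant peremptories so far: #124, #119 — 2 of 8 used, 6 left overall.
Against Ward B: #119 — 1 used; per-ward cap 6 leaves 5.
Binding limit: min(6, 5) = 5.

5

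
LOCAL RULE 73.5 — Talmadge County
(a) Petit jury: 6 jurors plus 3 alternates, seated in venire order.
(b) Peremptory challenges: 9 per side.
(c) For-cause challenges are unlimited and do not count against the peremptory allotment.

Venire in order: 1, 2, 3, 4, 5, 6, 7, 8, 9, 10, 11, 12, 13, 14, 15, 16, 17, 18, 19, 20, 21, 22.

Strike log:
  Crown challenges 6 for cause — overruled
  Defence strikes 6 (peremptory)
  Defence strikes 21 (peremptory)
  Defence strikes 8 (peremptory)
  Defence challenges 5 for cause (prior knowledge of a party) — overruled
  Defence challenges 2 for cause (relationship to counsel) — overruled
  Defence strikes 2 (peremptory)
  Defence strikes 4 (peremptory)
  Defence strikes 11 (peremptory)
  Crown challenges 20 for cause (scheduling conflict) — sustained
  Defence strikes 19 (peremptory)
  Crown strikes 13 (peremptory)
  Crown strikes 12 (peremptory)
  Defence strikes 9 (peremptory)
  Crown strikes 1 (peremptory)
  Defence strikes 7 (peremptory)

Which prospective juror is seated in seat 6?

Removed: #1, #2, #4, #6, #7, #8, #9, #11, #12, #13, #19, #20, #21. (#5 stays — for-cause denied.)
Seating in order: seats 1–6 → #3, #5, #10, #14, #15, #16; alternates → #17, #18, #22.
So seat 6 is #16.

16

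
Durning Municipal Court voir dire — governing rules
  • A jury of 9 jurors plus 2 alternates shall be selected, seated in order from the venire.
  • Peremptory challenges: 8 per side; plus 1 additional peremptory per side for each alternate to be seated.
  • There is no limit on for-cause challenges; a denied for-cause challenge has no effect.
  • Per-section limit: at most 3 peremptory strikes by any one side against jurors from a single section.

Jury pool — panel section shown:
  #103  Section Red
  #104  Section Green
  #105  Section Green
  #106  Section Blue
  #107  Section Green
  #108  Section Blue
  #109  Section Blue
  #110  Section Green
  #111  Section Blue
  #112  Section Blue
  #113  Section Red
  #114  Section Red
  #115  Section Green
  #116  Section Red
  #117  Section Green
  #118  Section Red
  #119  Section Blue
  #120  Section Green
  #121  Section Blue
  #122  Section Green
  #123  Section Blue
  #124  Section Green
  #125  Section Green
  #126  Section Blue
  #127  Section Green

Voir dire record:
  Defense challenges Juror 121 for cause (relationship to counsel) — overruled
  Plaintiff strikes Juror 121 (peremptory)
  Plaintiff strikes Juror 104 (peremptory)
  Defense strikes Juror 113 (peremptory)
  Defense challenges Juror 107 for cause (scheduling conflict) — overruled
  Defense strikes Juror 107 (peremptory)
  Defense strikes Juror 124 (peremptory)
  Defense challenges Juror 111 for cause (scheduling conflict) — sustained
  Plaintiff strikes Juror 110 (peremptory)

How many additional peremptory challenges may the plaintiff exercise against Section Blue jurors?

Plaintiff peremptories so far: #121, #104, #110 — 3 of 10 used, 7 left overall.
Against Section Blue: #121 — 1 used; per-section cap 3 leaves 2.
Binding limit: min(7, 2) = 2.

2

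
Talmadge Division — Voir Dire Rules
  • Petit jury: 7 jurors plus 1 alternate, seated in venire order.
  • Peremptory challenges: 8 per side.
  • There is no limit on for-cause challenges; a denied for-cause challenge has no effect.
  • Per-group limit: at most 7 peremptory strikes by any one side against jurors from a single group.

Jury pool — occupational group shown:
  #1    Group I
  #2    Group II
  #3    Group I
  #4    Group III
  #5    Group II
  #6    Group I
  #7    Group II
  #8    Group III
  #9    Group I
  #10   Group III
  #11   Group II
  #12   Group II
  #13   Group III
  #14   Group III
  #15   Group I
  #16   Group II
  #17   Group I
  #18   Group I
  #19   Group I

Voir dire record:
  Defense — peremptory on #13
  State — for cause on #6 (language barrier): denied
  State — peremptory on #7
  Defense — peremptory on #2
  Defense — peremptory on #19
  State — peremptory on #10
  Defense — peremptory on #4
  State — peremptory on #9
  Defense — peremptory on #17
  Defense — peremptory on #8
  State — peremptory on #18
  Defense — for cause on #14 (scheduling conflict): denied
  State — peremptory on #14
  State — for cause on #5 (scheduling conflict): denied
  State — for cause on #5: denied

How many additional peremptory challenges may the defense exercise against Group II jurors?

2

Defense peremptories so far: #13, #2, #19, #4, #17, #8 — 6 of 8 used, 2 left overall.
Against Group II: #2 — 1 used; per-group cap 7 leaves 6.
Binding limit: min(2, 6) = 2.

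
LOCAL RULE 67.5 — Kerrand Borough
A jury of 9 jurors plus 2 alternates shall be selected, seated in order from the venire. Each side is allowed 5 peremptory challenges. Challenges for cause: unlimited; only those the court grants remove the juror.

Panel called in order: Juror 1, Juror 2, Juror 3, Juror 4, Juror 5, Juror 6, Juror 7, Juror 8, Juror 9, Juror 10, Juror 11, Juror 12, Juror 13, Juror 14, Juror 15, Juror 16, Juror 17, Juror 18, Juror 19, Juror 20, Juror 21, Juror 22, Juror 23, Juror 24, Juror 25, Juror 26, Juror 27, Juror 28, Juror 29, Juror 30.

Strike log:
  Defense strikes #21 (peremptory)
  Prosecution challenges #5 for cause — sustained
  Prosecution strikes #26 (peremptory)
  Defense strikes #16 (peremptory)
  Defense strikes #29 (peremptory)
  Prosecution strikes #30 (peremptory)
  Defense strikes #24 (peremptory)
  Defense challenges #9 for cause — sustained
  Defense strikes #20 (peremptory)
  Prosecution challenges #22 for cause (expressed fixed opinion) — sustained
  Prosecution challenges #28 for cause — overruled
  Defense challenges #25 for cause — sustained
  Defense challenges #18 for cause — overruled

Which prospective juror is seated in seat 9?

Removed: #5, #9, #16, #20, #21, #22, #24, #25, #26, #29, #30. (#18, #28 stay — for-cause denied.)
Seating in order: seats 1–9 → #1, #2, #3, #4, #6, #7, #8, #10, #11; alternates → #12, #13.
So seat 9 is #11.

11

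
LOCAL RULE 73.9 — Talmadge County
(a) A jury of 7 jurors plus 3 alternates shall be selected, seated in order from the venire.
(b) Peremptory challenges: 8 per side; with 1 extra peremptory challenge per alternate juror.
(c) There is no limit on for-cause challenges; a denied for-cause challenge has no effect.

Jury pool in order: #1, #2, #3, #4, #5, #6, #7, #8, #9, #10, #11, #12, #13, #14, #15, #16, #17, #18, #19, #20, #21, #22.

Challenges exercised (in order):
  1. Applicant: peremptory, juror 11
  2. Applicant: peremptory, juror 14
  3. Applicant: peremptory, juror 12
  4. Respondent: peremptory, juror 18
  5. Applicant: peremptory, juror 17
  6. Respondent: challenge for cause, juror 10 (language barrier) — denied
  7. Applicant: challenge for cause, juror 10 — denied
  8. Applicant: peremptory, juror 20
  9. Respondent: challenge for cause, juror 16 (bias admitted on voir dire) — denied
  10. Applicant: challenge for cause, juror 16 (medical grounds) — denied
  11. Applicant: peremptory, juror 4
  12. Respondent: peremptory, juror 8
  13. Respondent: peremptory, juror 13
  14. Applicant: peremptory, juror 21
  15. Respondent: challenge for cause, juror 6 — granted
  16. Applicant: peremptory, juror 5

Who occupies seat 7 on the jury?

Removed: #4, #5, #6, #8, #11, #12, #13, #14, #17, #18, #20, #21. (#10, #16 stay — for-cause denied.)
Filling seats in venire order through position 7: #1, #2, #3, #7, #9, #10, #15.
So seat 7 is #15.

15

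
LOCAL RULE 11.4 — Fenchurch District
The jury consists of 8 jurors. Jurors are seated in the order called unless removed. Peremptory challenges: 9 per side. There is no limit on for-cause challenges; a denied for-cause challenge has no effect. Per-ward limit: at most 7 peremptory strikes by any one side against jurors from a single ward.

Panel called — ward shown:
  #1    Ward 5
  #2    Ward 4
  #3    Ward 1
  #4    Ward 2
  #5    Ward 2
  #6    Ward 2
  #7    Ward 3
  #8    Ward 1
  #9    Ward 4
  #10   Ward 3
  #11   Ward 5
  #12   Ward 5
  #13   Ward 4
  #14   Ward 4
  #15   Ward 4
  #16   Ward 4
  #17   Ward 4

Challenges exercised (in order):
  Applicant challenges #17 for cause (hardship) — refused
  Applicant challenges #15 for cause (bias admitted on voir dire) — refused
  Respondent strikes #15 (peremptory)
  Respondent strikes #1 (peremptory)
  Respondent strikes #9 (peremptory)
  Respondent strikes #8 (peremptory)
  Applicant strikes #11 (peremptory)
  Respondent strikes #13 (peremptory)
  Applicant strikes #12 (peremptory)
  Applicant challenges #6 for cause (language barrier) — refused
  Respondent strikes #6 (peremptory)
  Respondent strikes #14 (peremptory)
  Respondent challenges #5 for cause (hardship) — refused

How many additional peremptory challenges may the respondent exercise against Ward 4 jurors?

Respondent peremptories so far: #15, #1, #9, #8, #13, #6, #14 — 7 of 9 used, 2 left overall.
Against Ward 4: #15, #9, #13, #14 — 4 used; per-ward cap 7 leaves 3.
Binding limit: min(2, 3) = 2.

2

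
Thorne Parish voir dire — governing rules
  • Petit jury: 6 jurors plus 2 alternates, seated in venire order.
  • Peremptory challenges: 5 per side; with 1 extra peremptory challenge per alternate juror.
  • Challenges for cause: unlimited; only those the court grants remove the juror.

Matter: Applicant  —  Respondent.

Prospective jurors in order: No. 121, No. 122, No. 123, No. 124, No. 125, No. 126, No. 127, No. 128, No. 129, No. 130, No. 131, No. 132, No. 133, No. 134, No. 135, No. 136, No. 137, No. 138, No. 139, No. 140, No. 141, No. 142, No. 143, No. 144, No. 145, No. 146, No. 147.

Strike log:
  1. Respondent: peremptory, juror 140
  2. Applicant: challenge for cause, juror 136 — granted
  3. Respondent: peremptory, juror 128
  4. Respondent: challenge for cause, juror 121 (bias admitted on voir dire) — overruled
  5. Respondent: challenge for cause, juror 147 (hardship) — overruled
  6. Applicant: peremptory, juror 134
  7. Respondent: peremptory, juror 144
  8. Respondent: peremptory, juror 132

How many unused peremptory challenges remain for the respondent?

Respondent allotment: 5 base + 1 × 2 alternates = 7.
Respondent peremptories used: #140, #128, #144, #132 — 4 (for-cause on #121, #147 don't count).
Remaining: 7 − 4 = 3.

3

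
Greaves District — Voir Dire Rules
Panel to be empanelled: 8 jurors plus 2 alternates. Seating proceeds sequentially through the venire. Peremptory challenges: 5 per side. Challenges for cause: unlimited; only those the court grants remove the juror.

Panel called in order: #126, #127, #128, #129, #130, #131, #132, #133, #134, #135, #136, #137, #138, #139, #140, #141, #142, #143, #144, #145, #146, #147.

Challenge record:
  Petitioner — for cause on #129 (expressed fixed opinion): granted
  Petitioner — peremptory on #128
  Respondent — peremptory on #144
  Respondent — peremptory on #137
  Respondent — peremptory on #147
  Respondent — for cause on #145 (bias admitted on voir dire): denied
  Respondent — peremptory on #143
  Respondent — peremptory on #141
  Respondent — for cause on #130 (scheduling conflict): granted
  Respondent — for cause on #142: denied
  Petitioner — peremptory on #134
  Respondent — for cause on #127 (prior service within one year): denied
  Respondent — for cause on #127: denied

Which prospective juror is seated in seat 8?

Removed: #128, #129, #130, #134, #137, #141, #143, #144, #147. (#127, #142, #145 stay — for-cause denied.)
Seating in order: seats 1–8 → #126, #127, #131, #132, #133, #135, #136, #138; alternates → #139, #140.
So seat 8 is #138.

138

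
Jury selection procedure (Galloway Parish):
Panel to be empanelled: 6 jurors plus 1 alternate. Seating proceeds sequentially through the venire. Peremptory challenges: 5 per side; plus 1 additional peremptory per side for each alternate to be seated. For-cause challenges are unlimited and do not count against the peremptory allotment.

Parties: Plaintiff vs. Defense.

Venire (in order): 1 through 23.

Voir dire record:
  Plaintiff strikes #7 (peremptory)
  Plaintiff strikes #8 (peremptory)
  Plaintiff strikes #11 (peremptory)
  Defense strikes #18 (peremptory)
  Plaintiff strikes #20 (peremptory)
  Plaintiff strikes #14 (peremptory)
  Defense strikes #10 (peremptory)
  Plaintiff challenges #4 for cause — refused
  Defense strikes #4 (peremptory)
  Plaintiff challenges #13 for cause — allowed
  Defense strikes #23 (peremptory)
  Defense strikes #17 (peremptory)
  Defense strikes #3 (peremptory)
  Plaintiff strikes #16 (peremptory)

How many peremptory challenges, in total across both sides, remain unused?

Plaintiff allotment: 5 base + 1 × 1 alternate = 6. Defense allotment: 5 base + 1 × 1 alternate = 6.
Plaintiff peremptories used: #7, #8, #11, #20, #14, #16 — 6 (for-cause on #4, #13 don't count).
Defense peremptories used: #18, #10, #4, #23, #17, #3 — 6.
Remaining: (6 − 6) + (6 − 6) = 0.

0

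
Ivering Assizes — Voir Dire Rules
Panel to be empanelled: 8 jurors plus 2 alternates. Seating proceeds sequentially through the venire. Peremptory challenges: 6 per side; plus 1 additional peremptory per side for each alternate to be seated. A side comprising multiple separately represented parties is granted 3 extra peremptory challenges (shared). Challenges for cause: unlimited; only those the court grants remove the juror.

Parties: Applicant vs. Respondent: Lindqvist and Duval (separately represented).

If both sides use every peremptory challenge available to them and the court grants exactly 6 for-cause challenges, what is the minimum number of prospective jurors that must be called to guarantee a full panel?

35

Seats to fill: 8 + 2 alternates = 10.
Peremptories — Applicant: 6 + 1×2 = 8; Respondent: 6 + 1×2 + 3 = 11; total 19.
For-cause removals: 6.
Minimum venire: 10 + 19 + 6 = 35.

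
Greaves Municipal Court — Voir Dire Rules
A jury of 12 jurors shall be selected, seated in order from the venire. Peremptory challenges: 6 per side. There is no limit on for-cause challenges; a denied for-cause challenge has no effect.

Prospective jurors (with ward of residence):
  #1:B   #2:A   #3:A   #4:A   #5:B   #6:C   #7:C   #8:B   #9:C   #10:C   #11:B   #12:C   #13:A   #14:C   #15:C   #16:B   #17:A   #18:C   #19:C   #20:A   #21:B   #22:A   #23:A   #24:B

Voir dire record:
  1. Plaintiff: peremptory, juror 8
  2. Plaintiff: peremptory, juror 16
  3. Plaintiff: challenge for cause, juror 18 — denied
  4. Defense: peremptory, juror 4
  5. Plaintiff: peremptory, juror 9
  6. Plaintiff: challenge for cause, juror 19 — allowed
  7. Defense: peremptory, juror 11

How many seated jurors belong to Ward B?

Removed: #4, #8, #9, #11, #16, #19.
Seated jurors 1–12: #1, #2, #3, #5, #6, #7, #10, #12, #13, #14, #15, #17.
Of those, in Ward B: #1, #5 → 2.

2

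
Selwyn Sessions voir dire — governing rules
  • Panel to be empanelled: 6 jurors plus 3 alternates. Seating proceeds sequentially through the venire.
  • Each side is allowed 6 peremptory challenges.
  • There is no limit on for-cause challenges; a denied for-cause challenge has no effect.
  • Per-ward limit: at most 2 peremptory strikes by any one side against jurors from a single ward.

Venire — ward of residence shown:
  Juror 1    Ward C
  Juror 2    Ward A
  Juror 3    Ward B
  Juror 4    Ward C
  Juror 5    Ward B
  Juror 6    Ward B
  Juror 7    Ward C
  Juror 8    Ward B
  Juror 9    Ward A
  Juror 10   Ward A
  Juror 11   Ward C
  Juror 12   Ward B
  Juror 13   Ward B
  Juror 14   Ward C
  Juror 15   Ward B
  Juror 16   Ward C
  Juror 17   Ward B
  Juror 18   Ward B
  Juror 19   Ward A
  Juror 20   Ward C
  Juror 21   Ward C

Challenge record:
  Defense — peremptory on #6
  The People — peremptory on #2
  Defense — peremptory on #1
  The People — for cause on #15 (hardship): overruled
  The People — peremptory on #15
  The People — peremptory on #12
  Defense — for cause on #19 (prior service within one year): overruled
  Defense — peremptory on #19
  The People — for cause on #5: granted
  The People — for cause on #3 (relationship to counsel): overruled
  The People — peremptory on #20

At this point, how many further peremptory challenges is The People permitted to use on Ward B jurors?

0

The People peremptories so far: #2, #15, #12, #20 — 4 of 6 used, 2 left overall.
Against Ward B: #15, #12 — 2 used; per-ward cap 2 leaves 0.
Binding limit: min(2, 0) = 0.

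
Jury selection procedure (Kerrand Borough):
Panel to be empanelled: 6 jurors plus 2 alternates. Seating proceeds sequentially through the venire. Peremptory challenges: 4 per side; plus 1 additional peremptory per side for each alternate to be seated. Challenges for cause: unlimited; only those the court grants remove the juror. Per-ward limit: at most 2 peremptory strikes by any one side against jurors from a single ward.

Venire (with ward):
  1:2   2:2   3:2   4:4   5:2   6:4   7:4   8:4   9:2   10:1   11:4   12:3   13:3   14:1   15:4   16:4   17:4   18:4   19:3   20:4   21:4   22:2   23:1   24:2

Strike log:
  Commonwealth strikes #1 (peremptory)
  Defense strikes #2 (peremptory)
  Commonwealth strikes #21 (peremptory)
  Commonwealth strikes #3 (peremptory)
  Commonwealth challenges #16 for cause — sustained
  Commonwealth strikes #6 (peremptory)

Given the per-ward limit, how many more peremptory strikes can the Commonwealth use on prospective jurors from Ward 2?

Commonwealth peremptories so far: #1, #21, #3, #6 — 4 of 6 used, 2 left overall.
Against Ward 2: #1, #3 — 2 used; per-ward cap 2 leaves 0.
Binding limit: min(2, 0) = 0.

0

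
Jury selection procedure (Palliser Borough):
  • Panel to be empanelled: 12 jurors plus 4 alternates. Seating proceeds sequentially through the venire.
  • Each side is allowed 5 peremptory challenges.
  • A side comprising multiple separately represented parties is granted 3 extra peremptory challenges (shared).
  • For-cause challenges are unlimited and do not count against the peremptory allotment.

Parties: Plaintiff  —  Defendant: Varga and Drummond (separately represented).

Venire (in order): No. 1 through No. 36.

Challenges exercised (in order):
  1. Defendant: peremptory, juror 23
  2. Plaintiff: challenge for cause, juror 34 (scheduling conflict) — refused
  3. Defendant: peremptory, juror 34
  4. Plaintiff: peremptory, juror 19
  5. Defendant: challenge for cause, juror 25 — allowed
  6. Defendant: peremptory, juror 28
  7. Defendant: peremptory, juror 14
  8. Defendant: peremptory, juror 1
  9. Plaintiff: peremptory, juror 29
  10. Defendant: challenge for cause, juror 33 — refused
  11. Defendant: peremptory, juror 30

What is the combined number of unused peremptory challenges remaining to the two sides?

Plaintiff allotment: 5. Defendant allotment: 5 base + 3 multi-party = 8.
Plaintiff peremptories used: #19, #29 — 2 (the for-cause on #34 doesn't count).
Defendant peremptories used: #23, #34, #28, #14, #1, #30 — 6 (for-cause on #25, #33 don't count).
Remaining: (5 − 2) + (8 − 6) = 5.

5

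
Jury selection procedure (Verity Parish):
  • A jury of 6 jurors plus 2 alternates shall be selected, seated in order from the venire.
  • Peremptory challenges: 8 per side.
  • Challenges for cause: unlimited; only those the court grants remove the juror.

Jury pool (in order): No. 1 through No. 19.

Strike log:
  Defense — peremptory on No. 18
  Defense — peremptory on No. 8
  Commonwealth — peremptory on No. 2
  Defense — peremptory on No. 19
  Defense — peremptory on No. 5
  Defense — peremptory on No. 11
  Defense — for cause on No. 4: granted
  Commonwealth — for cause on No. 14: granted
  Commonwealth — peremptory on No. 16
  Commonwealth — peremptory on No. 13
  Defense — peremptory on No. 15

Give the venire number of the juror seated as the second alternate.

Removed: #2, #4, #5, #8, #11, #13, #14, #15, #16, #18, #19.
Seating in order: seats 1–6 → #1, #3, #6, #7, #9, #10; alternates → #12, #17.
So alternate 2 is #17.

17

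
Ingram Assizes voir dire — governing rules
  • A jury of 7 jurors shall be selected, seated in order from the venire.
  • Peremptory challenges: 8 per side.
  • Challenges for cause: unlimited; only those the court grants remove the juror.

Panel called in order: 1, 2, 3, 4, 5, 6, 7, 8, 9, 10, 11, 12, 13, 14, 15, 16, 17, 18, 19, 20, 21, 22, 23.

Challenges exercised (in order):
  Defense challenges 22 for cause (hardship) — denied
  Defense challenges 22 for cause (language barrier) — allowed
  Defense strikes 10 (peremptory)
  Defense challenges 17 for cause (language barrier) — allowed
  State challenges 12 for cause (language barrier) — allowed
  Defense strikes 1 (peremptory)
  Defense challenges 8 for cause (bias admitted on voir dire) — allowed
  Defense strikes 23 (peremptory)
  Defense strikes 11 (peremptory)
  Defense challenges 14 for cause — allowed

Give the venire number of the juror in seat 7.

Removed: #1, #8, #10, #11, #12, #14, #17, #22, #23.
Seating in order: seats 1–7 → #2, #3, #4, #5, #6, #7, #9.
So seat 7 is #9.

9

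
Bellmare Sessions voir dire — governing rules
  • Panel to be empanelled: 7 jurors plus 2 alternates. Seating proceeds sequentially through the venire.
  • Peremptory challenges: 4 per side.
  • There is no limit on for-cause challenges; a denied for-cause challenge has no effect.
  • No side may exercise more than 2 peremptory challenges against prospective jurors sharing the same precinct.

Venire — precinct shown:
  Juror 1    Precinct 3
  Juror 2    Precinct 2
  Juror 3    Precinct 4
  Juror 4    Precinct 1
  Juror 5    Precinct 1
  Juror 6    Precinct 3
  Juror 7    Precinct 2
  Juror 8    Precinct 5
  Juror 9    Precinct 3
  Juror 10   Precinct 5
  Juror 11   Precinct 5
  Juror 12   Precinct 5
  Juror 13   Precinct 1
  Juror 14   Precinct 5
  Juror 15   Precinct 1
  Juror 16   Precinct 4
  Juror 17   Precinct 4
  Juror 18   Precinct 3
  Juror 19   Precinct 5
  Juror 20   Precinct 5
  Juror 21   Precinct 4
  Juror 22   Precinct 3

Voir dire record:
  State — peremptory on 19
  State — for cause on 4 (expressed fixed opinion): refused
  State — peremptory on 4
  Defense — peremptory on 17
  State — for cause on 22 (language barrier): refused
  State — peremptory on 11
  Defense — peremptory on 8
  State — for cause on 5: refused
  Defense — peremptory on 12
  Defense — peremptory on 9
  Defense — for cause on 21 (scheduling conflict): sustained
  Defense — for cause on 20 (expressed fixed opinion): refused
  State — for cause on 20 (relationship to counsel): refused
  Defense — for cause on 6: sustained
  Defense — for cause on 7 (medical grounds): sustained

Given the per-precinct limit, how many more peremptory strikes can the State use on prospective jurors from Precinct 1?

State peremptories so far: #19, #4, #11 — 3 of 4 used, 1 left overall.
Against Precinct 1: #4 — 1 used; per-precinct cap 2 leaves 1.
Binding limit: min(1, 1) = 1.

1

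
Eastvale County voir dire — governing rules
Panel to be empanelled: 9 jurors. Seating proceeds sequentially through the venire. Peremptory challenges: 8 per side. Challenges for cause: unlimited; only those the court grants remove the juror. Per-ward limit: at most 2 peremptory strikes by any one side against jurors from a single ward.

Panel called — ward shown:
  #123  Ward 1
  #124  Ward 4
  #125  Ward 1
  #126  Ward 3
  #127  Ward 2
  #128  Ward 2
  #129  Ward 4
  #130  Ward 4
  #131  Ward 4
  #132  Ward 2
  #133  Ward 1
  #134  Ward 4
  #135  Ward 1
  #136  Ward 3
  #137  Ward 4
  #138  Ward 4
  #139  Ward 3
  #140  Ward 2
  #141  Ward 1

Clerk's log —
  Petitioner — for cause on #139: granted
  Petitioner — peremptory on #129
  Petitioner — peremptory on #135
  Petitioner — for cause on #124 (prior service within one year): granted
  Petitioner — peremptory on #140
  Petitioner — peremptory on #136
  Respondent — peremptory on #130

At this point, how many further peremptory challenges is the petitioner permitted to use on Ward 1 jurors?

Petitioner peremptories so far: #129, #135, #140, #136 — 4 of 8 used, 4 left overall.
Against Ward 1: #135 — 1 used; per-ward cap 2 leaves 1.
Binding limit: min(4, 1) = 1.

1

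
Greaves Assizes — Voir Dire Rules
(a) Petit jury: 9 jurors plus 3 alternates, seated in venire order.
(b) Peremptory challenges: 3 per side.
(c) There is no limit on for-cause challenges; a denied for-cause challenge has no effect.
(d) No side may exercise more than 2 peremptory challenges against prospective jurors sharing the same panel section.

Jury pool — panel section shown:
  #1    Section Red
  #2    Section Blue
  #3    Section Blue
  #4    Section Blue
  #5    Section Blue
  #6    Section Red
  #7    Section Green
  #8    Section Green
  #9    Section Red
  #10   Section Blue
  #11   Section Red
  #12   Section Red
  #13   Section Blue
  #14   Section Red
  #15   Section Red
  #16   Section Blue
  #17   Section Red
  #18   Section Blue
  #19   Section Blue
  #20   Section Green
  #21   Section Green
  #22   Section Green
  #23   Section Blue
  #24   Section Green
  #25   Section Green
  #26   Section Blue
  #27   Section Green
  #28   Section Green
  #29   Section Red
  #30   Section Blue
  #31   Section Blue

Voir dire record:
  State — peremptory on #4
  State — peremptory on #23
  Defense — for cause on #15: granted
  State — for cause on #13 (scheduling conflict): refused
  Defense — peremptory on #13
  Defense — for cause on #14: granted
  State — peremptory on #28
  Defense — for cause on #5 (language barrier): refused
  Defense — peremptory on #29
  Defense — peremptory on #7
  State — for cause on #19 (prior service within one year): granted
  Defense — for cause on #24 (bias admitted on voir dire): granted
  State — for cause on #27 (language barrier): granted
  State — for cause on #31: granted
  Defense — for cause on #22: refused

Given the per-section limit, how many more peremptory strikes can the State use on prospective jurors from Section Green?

0

State peremptories so far: #4, #23, #28 — 3 of 3 used, 0 left overall.
Against Section Green: #28 — 1 used; per-section cap 2 leaves 1.
Binding limit: min(0, 1) = 0.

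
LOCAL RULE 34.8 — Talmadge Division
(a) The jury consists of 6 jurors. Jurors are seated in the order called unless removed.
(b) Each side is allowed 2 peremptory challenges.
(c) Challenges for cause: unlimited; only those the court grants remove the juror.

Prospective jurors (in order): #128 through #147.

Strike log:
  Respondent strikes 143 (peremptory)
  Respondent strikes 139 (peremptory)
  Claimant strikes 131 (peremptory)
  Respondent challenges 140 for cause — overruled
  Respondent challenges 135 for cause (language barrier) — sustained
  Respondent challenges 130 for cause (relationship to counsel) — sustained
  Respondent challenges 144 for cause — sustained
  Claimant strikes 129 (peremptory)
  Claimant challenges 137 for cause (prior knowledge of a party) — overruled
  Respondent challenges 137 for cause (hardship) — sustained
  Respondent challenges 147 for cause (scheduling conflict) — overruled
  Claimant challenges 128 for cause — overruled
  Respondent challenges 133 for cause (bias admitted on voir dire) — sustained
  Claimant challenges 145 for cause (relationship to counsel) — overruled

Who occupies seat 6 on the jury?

Removed: #129, #130, #131, #133, #135, #137, #139, #143, #144. (#128, #140, #145, #147 stay — for-cause denied.)
Seating in order: seats 1–6 → #128, #132, #134, #136, #138, #140.
So seat 6 is #140.

140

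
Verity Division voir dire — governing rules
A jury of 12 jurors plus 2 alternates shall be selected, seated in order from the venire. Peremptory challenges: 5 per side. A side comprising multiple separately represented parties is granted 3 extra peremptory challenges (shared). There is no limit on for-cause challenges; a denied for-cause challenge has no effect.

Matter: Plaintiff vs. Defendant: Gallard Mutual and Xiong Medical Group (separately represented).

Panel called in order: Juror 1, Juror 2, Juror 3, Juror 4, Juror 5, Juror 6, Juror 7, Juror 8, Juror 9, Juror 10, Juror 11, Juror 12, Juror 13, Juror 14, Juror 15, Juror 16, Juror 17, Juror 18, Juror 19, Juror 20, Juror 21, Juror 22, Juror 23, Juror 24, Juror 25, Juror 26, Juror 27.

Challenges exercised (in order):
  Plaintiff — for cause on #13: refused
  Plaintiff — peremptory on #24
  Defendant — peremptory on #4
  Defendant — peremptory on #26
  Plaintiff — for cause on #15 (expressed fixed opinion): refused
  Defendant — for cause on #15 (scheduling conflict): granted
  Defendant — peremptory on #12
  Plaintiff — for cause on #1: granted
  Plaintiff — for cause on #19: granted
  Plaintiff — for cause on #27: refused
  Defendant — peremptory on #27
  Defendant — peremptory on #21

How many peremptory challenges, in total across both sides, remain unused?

Plaintiff allotment: 5. Defendant allotment: 5 base + 3 multi-party = 8.
Plaintiff peremptories used: #24 — 1 (for-cause on #13, #15, #1, #19, #27 don't count).
Defendant peremptories used: #4, #26, #12, #27, #21 — 5 (the for-cause on #15 doesn't count).
Remaining: (5 − 1) + (8 − 5) = 7.

7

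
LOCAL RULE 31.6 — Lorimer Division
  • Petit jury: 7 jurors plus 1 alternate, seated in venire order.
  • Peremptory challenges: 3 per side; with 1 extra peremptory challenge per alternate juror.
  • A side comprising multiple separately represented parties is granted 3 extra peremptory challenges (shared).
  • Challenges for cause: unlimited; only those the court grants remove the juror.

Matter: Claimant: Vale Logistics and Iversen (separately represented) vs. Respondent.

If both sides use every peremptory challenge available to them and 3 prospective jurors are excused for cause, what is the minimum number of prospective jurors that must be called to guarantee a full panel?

Seats to fill: 7 + 1 alternates = 8.
Peremptories — Claimant: 3 + 1×1 + 3 = 7; Respondent: 3 + 1×1 = 4; total 11.
For-cause removals: 3.
Minimum venire: 8 + 11 + 3 = 22.

22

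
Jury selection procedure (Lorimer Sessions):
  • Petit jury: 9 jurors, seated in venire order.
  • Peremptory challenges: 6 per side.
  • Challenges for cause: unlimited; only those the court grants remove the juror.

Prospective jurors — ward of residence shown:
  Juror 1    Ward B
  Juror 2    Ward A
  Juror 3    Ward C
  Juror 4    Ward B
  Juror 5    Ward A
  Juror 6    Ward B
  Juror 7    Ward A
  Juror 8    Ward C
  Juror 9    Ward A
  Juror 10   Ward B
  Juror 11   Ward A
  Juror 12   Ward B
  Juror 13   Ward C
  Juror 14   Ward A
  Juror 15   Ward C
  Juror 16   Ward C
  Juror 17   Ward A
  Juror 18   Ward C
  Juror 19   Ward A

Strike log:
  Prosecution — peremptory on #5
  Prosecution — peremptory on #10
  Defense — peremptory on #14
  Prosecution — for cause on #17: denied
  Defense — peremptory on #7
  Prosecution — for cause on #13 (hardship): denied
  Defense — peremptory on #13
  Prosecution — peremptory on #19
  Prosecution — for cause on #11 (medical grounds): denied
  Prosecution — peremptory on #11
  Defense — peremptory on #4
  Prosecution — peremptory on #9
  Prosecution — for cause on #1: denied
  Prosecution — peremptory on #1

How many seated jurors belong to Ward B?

2

Removed: #1, #4, #5, #7, #9, #10, #11, #13, #14, #19.
Seated jurors 1–9: #2, #3, #6, #8, #12, #15, #16, #17, #18.
Of those, in Ward B: #6, #12 → 2.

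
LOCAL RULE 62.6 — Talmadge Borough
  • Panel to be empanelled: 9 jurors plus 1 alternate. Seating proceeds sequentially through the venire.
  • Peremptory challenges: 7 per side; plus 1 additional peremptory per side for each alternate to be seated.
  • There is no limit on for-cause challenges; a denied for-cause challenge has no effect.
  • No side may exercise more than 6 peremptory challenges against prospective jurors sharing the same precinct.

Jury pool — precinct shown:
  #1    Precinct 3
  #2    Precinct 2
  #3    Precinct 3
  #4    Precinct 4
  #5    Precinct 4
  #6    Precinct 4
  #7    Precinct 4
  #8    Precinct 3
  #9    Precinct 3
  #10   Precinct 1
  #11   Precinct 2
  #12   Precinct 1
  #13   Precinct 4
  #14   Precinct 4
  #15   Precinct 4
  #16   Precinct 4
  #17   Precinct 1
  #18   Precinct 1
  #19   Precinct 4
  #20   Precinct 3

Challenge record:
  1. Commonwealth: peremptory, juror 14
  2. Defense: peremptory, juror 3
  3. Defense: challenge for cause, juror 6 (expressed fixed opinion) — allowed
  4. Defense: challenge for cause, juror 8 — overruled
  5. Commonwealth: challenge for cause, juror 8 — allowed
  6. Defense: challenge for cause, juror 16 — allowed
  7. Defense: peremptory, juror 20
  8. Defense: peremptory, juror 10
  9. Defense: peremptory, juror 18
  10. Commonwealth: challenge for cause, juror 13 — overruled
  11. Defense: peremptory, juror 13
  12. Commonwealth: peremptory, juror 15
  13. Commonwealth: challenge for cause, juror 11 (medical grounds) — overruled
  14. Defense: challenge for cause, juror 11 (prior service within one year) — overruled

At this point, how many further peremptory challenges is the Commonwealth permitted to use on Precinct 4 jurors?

Commonwealth peremptories so far: #14, #15 — 2 of 8 used, 6 left overall.
Against Precinct 4: #14, #15 — 2 used; per-precinct cap 6 leaves 4.
Binding limit: min(6, 4) = 4.

4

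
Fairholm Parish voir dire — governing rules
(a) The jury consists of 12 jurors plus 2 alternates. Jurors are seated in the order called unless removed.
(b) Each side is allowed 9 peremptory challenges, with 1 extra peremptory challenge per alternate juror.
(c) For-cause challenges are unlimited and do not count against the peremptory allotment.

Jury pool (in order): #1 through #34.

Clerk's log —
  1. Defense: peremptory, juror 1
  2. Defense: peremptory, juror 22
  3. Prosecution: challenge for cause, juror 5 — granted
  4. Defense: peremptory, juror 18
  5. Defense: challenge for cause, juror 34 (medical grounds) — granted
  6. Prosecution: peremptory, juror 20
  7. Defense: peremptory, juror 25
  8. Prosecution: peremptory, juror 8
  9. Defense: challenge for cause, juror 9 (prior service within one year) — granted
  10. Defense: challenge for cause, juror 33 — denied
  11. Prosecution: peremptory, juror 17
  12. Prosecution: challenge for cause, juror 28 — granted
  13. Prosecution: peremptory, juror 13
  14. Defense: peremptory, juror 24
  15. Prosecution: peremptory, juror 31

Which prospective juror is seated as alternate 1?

21

Removed: #1, #5, #8, #9, #13, #17, #18, #20, #22, #24, #25, #28, #31, #34. (#33 stays — for-cause denied.)
Seating in order: seats 1–12 → #2, #3, #4, #6, #7, #10, #11, #12, #14, #15, #16, #19; alternates → #21, #23.
So alternate 1 is #21.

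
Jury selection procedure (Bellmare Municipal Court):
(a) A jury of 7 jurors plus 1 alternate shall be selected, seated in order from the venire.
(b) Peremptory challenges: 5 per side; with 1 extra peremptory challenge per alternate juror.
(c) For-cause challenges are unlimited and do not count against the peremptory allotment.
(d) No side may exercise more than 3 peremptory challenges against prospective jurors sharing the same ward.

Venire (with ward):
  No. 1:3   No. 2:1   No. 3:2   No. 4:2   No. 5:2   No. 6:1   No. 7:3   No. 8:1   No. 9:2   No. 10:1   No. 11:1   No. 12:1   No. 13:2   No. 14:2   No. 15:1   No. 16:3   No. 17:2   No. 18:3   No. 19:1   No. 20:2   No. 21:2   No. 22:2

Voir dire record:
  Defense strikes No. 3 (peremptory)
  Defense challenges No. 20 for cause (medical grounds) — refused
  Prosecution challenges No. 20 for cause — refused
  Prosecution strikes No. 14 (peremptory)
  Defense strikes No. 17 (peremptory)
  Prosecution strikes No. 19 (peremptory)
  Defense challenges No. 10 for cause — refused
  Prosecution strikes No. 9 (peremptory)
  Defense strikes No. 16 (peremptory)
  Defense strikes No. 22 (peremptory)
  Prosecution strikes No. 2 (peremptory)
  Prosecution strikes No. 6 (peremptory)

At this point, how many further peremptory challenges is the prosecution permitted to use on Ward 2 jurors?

Prosecution peremptories so far: #14, #19, #9, #2, #6 — 5 of 6 used, 1 left overall.
Against Ward 2: #14, #9 — 2 used; per-ward cap 3 leaves 1.
Binding limit: min(1, 1) = 1.

1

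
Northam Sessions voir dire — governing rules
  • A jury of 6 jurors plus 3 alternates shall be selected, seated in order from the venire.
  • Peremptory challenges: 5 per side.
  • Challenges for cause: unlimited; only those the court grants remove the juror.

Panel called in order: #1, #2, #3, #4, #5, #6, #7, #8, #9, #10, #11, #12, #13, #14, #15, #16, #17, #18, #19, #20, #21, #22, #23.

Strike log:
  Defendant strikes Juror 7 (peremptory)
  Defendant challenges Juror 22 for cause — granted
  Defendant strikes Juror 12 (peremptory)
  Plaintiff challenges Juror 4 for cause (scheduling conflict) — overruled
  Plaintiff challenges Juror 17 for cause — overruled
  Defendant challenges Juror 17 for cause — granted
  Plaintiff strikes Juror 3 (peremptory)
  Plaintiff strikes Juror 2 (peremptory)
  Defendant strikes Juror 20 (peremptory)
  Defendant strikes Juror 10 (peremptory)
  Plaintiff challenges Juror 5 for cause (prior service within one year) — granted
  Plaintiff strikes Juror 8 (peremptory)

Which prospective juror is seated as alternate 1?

Removed: #2, #3, #5, #7, #8, #10, #12, #17, #20, #22. (#4 stays — for-cause denied.)
Seating in order: seats 1–6 → #1, #4, #6, #9, #11, #13; alternates → #14, #15, #16.
So alternate 1 is #14.

14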